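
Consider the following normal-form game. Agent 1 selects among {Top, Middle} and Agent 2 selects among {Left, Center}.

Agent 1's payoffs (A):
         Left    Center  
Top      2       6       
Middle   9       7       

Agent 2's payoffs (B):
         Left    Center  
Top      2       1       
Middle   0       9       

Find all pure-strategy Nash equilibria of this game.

(Middle, Center)

Check mutual best responses: a cell is a NE iff neither player can gain by unilaterally deviating.
Agent 1's best responses — vs Left: Middle (payoff 9); vs Center: Middle (payoff 7).
Agent 2's best responses — vs Top: Left (payoff 2); vs Middle: Center (payoff 9).
The only mutual best response is (Middle, Center); neither player gains by switching there.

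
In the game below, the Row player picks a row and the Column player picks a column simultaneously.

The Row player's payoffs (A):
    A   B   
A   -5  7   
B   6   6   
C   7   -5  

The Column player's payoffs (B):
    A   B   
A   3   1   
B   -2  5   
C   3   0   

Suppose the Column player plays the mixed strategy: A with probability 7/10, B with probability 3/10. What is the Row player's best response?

Compute the Row player's expected payoff from each pure strategy against the given mix.
A: (7/10)·(-5) + (3/10)·7 = -7/5
B: (7/10)·6 + (3/10)·6 = 6
C: (7/10)·7 + (3/10)·(-5) = 17/5
Highest expected payoff is 6, from B.

B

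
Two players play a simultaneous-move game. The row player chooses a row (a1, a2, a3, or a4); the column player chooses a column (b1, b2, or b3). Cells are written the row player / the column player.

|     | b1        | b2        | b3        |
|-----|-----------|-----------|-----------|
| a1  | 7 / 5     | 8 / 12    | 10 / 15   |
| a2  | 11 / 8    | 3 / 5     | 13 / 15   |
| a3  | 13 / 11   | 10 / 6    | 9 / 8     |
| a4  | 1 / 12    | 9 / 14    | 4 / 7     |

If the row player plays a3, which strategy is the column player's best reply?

b1

With the row player fixed at a3, the column player's payoffs are: b1 → 11, b2 → 6, b3 → 8.
The maximum is 11, achieved by b1.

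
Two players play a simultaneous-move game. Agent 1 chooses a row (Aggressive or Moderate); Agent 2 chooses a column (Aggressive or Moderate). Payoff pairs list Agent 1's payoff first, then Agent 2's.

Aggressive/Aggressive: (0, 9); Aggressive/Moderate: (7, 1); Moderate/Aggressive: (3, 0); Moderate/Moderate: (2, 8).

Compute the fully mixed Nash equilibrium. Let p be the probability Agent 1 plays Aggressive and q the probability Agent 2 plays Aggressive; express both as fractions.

In a mixed NE each player is indifferent between their pure strategies, so the opponent's mix sets the indifference.
Agent 2 indifferent between Aggressive and Moderate: p·9 + (1−p)·0 = p·1 + (1−p)·8 ⟹ 0 + 9p = 8 + (-7)p ⟹ p = 1/2.
Agent 1 indifferent between Aggressive and Moderate: q·0 + (1−q)·7 = q·3 + (1−q)·2 ⟹ 7 + (-7)q = 2 + 1q ⟹ q = 5/8.

p = 1/2, q = 5/8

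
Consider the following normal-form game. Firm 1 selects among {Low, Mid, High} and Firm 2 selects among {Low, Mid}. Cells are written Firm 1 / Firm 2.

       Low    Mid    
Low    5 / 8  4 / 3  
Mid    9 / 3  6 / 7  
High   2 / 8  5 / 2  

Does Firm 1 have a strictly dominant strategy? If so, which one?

Mid

A strategy is strictly dominant if it gives Firm 1 a strictly higher payoff than every other strategy, against every choice by the opponent.
Mid strictly dominates: vs Low: 9 > each of {5, 2}; vs Mid: 6 > each of {4, 5}.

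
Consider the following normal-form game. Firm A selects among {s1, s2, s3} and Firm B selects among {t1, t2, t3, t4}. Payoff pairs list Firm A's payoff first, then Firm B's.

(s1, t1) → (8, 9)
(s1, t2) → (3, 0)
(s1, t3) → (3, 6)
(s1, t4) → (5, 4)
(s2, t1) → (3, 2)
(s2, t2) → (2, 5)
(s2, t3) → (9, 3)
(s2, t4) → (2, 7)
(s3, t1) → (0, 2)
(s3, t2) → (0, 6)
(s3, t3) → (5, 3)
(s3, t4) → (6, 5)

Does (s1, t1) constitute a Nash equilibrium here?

Holding Firm B at t1: Firm A gets 8 from s1, versus 3 from s2, 0 from s3. No profitable deviation for Firm A.
Holding Firm A at s1: Firm B gets 9 from t1, versus 0 from t2, 6 from t3, 4 from t4. No profitable deviation for Firm B either.

Yes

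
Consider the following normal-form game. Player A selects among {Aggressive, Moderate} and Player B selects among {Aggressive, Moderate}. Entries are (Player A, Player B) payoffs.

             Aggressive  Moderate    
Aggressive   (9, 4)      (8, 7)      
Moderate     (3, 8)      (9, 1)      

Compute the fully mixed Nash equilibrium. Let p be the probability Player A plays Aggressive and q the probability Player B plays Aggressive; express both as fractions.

p = 7/10, q = 1/7

In a mixed NE each player is indifferent between their pure strategies, so the opponent's mix sets the indifference.
Player B indifferent between Aggressive and Moderate: p·4 + (1−p)·8 = p·7 + (1−p)·1 ⟹ 8 + (-4)p = 1 + 6p ⟹ p = 7/10.
Player A indifferent between Aggressive and Moderate: q·9 + (1−q)·8 = q·3 + (1−q)·9 ⟹ 8 + 1q = 9 + (-6)q ⟹ q = 1/7.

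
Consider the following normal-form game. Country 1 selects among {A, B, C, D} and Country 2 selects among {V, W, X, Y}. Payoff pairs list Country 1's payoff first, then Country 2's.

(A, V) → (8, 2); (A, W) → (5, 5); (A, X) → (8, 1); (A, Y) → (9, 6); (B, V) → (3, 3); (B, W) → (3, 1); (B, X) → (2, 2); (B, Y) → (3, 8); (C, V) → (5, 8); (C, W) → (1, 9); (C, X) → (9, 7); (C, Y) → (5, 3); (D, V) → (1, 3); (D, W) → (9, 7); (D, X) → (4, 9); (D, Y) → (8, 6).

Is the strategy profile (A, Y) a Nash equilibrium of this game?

Holding Country 2 at Y: Country 1 gets 9 from A, versus 3 from B, 5 from C, 8 from D. No profitable deviation for Country 1.
Holding Country 1 at A: Country 2 gets 6 from Y, versus 2 from V, 5 from W, 1 from X. No profitable deviation for Country 2 either.

Yes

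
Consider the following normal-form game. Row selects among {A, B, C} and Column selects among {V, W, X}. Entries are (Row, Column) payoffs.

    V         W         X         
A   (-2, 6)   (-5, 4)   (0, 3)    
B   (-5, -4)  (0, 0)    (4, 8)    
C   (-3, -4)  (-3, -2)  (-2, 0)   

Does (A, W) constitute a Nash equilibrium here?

No

Holding Column at W: Row gets -5 from A but could get 0 by switching to B. Row has a profitable deviation.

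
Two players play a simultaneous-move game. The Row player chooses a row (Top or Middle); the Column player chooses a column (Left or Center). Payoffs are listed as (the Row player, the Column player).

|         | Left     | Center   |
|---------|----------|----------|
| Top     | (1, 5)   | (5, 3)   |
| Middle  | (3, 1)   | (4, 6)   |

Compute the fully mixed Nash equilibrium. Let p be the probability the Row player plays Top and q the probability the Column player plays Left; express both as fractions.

p = 5/7, q = 1/3

Each player's mixing probability is pinned down by making the *other* player indifferent.
The Column player indifferent between Left and Center: p·5 + (1−p)·1 = p·3 + (1−p)·6 ⟹ 1 + 4p = 6 + (-3)p ⟹ p = 5/7.
The Row player indifferent between Top and Middle: q·1 + (1−q)·5 = q·3 + (1−q)·4 ⟹ 5 + (-4)q = 4 + (-1)q ⟹ q = 1/3.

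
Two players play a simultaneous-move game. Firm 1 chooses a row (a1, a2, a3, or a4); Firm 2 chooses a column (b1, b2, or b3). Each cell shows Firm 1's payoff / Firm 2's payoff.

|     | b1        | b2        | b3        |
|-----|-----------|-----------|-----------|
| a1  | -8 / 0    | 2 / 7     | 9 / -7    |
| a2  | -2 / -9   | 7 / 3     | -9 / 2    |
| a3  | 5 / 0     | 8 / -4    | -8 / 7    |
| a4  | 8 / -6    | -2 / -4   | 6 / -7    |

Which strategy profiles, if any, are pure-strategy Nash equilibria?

No pure-strategy Nash equilibrium

A profile is a Nash equilibrium when each player is best-responding to the other.
Firm 1's best responses — vs b1: a4 (payoff 8); vs b2: a3 (payoff 8); vs b3: a1 (payoff 9).
Firm 2's best responses — vs a1: b2 (payoff 7); vs a2: b2 (payoff 3); vs a3: b3 (payoff 7); vs a4: b2 (payoff -4).
No cell has both players best-responding. For instance, Firm 1's best reply to b1 is a4, but against a4 Firm 2 prefers b2 over b1.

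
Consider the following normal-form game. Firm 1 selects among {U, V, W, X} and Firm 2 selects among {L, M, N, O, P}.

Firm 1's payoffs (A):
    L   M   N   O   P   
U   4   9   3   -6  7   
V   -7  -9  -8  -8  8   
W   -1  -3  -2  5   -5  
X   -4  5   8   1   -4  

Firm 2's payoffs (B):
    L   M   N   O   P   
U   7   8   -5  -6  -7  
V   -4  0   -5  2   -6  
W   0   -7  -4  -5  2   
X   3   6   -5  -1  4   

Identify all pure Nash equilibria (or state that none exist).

Find each player's best response to every opponent strategy; NE are the intersections.
Firm 1's best responses — vs L: U (payoff 4); vs M: U (payoff 9); vs N: X (payoff 8); vs O: W (payoff 5); vs P: V (payoff 8).
Firm 2's best responses — vs U: M (payoff 8); vs V: O (payoff 2); vs W: P (payoff 2); vs X: M (payoff 6).
The only mutual best response is (U, M); neither player gains by switching there.

(U, M)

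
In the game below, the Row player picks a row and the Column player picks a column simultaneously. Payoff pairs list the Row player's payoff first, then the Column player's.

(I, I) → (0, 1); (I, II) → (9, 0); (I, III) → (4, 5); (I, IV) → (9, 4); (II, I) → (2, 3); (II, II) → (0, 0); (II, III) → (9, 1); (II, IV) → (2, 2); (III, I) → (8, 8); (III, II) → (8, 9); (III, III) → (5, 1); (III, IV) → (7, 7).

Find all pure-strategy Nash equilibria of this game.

No pure-strategy Nash equilibrium

A profile is a Nash equilibrium when each player is best-responding to the other.
The Row player's best responses — vs I: III (payoff 8); vs II: I (payoff 9); vs III: II (payoff 9); vs IV: I (payoff 9).
The Column player's best responses — vs I: III (payoff 5); vs II: I (payoff 3); vs III: II (payoff 9).
No cell has both players best-responding. For instance, the Row player's best reply to III is II, but against II the Column player prefers I over III.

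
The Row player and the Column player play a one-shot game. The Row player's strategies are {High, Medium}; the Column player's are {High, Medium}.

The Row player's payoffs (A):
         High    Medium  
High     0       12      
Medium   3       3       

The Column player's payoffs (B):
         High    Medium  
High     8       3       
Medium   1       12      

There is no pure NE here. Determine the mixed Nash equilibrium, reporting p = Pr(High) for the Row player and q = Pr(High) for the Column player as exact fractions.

p = 11/16, q = 3/4

In a mixed NE each player is indifferent between their pure strategies, so the opponent's mix sets the indifference.
The Column player indifferent between High and Medium: p·8 + (1−p)·1 = p·3 + (1−p)·12 ⟹ 1 + 7p = 12 + (-9)p ⟹ p = 11/16.
The Row player indifferent between High and Medium: q·0 + (1−q)·12 = q·3 + (1−q)·3 ⟹ 12 + (-12)q = 3 + 0q ⟹ q = 3/4.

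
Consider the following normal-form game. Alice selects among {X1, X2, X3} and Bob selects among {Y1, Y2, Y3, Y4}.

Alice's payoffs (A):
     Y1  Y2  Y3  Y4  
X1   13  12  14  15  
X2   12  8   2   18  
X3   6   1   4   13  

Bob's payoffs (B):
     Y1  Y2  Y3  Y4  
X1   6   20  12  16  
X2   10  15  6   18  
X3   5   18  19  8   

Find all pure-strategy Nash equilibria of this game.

Find each player's best response to every opponent strategy; NE are the intersections.
Alice's best responses — vs Y1: X1 (payoff 13); vs Y2: X1 (payoff 12); vs Y3: X1 (payoff 14); vs Y4: X2 (payoff 18).
Bob's best responses — vs X1: Y2 (payoff 20); vs X2: Y4 (payoff 18); vs X3: Y3 (payoff 19).
Mutual best responses occur at (X1, Y2) and (X2, Y4); at each, neither player gains by switching.

(X1, Y2) and (X2, Y4)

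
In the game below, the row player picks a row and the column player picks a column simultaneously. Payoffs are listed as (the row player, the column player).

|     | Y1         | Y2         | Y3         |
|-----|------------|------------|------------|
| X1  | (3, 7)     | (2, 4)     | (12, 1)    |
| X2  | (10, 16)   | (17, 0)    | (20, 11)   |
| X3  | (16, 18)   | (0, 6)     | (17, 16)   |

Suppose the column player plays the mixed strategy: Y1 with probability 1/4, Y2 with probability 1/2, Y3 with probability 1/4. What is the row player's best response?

X2

Compute the row player's expected payoff from each pure strategy against the given mix.
X1: (1/4)·3 + (1/2)·2 + (1/4)·12 = 19/4
X2: (1/4)·10 + (1/2)·17 + (1/4)·20 = 16
X3: (1/4)·16 + (1/2)·0 + (1/4)·17 = 33/4
Highest expected payoff is 16, from X2.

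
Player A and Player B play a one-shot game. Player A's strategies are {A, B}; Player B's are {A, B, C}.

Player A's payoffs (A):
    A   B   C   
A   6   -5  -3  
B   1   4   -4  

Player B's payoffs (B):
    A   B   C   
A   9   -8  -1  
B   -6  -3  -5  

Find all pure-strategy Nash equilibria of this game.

(A, A) and (B, B)

A profile is a Nash equilibrium when each player is best-responding to the other.
Player A's best responses — vs A: A (payoff 6); vs B: B (payoff 4); vs C: A (payoff -3).
Player B's best responses — vs A: A (payoff 9); vs B: B (payoff -3).
Mutual best responses occur at (A, A) and (B, B); at each, neither player gains by switching.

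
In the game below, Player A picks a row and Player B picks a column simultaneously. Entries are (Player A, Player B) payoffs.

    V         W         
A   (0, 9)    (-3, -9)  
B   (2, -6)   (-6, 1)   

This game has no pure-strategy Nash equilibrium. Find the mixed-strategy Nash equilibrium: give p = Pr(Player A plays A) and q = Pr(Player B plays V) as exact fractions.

In a mixed NE each player is indifferent between their pure strategies, so the opponent's mix sets the indifference.
Player B indifferent between V and W: p·9 + (1−p)·(-6) = p·(-9) + (1−p)·1 ⟹ (-6) + 15p = 1 + (-10)p ⟹ p = 7/25.
Player A indifferent between A and B: q·0 + (1−q)·(-3) = q·2 + (1−q)·(-6) ⟹ (-3) + 3q = (-6) + 8q ⟹ q = 3/5.

p = 7/25, q = 3/5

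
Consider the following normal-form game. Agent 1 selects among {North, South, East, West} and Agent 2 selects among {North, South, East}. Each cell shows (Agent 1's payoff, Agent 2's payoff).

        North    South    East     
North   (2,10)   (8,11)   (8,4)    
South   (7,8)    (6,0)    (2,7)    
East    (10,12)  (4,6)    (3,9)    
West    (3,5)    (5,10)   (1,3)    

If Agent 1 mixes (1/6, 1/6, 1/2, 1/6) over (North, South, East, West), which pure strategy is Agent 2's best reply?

North

Agent 2's best reply maximizes expected payoff against the mix.
North: (1/6)·10 + (1/6)·8 + (1/2)·12 + (1/6)·5 = 59/6
South: (1/6)·11 + (1/6)·0 + (1/2)·6 + (1/6)·10 = 13/2
East: (1/6)·4 + (1/6)·7 + (1/2)·9 + (1/6)·3 = 41/6
Highest expected payoff is 59/6, from North.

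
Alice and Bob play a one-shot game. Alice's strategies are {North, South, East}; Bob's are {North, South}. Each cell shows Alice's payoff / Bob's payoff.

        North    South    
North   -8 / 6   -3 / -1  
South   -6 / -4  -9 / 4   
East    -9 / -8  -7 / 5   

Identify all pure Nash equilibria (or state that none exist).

Check mutual best responses: a cell is a NE iff neither player can gain by unilaterally deviating.
Alice's best responses — vs North: South (payoff -6); vs South: North (payoff -3).
Bob's best responses — vs North: North (payoff 6); vs South: South (payoff 4); vs East: South (payoff 5).
No cell has both players best-responding. For instance, Alice's best reply to South is North, but against North Bob prefers North over South.

None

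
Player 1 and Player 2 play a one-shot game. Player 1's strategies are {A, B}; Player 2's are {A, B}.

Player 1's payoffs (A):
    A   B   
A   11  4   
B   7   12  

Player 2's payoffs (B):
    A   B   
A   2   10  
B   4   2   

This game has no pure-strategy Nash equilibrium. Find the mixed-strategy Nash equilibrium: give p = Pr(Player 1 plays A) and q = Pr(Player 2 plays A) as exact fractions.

p = 1/5, q = 2/3

Each player's mixing probability is pinned down by making the *other* player indifferent.
Player 2 indifferent between A and B: p·2 + (1−p)·4 = p·10 + (1−p)·2 ⟹ 4 + (-2)p = 2 + 8p ⟹ p = 1/5.
Player 1 indifferent between A and B: q·11 + (1−q)·4 = q·7 + (1−q)·12 ⟹ 4 + 7q = 12 + (-5)q ⟹ q = 2/3.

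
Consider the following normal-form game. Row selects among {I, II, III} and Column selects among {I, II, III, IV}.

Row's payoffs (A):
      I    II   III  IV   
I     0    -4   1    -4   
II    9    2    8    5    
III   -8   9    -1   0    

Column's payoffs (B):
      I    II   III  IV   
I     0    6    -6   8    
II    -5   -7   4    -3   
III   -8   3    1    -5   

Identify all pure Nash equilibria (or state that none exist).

A profile is a Nash equilibrium when each player is best-responding to the other.
Row's best responses — vs I: II (payoff 9); vs II: III (payoff 9); vs III: II (payoff 8); vs IV: II (payoff 5).
Column's best responses — vs I: IV (payoff 8); vs II: III (payoff 4); vs III: II (payoff 3).
Mutual best responses occur at (II, III) and (III, II); at each, neither player gains by switching.

(II, III) and (III, II)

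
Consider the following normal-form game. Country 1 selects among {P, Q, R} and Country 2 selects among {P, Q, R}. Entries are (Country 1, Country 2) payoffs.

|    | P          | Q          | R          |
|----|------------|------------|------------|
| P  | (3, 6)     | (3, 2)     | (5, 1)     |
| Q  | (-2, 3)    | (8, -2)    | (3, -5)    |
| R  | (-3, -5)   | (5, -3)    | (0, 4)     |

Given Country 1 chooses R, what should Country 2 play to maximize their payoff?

With Country 1 fixed at R, Country 2's payoffs are: P → -5, Q → -3, R → 4.
The maximum is 4, achieved by R.

R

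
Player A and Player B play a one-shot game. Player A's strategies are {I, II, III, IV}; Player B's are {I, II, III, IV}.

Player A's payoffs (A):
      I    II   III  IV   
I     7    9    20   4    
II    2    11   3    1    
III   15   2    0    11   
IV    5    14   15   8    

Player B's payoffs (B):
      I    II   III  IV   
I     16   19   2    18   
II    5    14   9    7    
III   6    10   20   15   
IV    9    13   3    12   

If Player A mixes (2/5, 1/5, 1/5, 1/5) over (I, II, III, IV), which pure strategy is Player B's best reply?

Compute Player B's expected payoff from each pure strategy against the given mix.
I: (2/5)·16 + (1/5)·5 + (1/5)·6 + (1/5)·9 = 52/5
II: (2/5)·19 + (1/5)·14 + (1/5)·10 + (1/5)·13 = 15
III: (2/5)·2 + (1/5)·9 + (1/5)·20 + (1/5)·3 = 36/5
IV: (2/5)·18 + (1/5)·7 + (1/5)·15 + (1/5)·12 = 14
Highest expected payoff is 15, from II.

II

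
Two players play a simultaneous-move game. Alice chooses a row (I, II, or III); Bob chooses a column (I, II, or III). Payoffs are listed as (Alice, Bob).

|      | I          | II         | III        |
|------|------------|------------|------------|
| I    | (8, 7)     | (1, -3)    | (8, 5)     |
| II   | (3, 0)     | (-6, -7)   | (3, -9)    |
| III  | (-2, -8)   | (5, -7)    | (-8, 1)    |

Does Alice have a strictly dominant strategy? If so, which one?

Check whether one of Alice's strategies beats all alternatives regardless of what the opponent does.
I is not dominant: against II, III gives 5 > 1.
II is not dominant: against I, I gives 8 > 3.
III is not dominant: against I, I gives 8 > -2.
No single strategy is best against every opponent action.

None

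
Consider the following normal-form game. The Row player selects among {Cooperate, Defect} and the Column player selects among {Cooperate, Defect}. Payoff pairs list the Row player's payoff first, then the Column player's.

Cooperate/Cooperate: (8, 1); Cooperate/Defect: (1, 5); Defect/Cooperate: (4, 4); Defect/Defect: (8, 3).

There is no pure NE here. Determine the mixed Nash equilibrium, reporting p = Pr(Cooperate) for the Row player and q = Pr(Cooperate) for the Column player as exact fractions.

p = 1/5, q = 7/11

In a mixed NE each player is indifferent between their pure strategies, so the opponent's mix sets the indifference.
The Column player indifferent between Cooperate and Defect: p·1 + (1−p)·4 = p·5 + (1−p)·3 ⟹ 4 + (-3)p = 3 + 2p ⟹ p = 1/5.
The Row player indifferent between Cooperate and Defect: q·8 + (1−q)·1 = q·4 + (1−q)·8 ⟹ 1 + 7q = 8 + (-4)q ⟹ q = 7/11.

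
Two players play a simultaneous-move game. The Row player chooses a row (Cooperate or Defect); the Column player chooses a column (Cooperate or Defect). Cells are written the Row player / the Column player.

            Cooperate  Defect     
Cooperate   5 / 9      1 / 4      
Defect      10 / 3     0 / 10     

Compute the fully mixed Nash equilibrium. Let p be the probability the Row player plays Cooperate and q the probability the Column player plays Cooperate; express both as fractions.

Each player's mixing probability is pinned down by making the *other* player indifferent.
The Column player indifferent between Cooperate and Defect: p·9 + (1−p)·3 = p·4 + (1−p)·10 ⟹ 3 + 6p = 10 + (-6)p ⟹ p = 7/12.
The Row player indifferent between Cooperate and Defect: q·5 + (1−q)·1 = q·10 + (1−q)·0 ⟹ 1 + 4q = 0 + 10q ⟹ q = 1/6.

p = 7/12, q = 1/6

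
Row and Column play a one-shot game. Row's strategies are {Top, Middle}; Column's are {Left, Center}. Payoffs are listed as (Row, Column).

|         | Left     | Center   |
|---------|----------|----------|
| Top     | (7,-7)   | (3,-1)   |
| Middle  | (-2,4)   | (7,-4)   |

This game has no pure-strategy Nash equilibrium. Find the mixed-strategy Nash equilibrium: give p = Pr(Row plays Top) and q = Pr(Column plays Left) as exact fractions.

p = 4/7, q = 4/13

In a mixed NE each player is indifferent between their pure strategies, so the opponent's mix sets the indifference.
Column indifferent between Left and Center: p·(-7) + (1−p)·4 = p·(-1) + (1−p)·(-4) ⟹ 4 + (-11)p = (-4) + 3p ⟹ p = 4/7.
Row indifferent between Top and Middle: q·7 + (1−q)·3 = q·(-2) + (1−q)·7 ⟹ 3 + 4q = 7 + (-9)q ⟹ q = 4/13.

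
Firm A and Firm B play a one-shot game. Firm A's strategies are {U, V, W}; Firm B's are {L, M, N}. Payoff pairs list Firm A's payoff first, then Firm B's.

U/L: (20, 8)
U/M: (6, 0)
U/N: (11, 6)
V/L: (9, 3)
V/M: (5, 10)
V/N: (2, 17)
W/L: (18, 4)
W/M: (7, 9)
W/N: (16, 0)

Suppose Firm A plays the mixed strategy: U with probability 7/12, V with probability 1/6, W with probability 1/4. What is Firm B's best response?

N

Firm B's best reply maximizes expected payoff against the mix.
L: (7/12)·8 + (1/6)·3 + (1/4)·4 = 37/6
M: (7/12)·0 + (1/6)·10 + (1/4)·9 = 47/12
N: (7/12)·6 + (1/6)·17 + (1/4)·0 = 19/3
Highest expected payoff is 19/3, from N.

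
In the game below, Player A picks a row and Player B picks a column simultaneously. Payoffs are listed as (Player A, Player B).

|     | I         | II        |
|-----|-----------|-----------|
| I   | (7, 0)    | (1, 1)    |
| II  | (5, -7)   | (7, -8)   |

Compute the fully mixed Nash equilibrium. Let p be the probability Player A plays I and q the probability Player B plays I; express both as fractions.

p = 1/2, q = 3/4

In a mixed NE each player is indifferent between their pure strategies, so the opponent's mix sets the indifference.
Player B indifferent between I and II: p·0 + (1−p)·(-7) = p·1 + (1−p)·(-8) ⟹ (-7) + 7p = (-8) + 9p ⟹ p = 1/2.
Player A indifferent between I and II: q·7 + (1−q)·1 = q·5 + (1−q)·7 ⟹ 1 + 6q = 7 + (-2)q ⟹ q = 3/4.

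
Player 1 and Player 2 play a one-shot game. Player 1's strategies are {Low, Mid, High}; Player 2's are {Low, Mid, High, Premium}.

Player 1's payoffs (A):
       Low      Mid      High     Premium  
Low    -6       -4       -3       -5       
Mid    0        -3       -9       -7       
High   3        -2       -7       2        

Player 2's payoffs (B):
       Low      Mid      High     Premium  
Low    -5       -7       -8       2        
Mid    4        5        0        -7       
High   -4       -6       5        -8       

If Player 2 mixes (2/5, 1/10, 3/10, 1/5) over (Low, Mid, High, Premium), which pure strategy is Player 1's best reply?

Player 1's best reply maximizes expected payoff against the mix.
Low: (2/5)·(-6) + (1/10)·(-4) + (3/10)·(-3) + (1/5)·(-5) = -47/10
Mid: (2/5)·0 + (1/10)·(-3) + (3/10)·(-9) + (1/5)·(-7) = -22/5
High: (2/5)·3 + (1/10)·(-2) + (3/10)·(-7) + (1/5)·2 = -7/10
Highest expected payoff is -7/10, from High.

High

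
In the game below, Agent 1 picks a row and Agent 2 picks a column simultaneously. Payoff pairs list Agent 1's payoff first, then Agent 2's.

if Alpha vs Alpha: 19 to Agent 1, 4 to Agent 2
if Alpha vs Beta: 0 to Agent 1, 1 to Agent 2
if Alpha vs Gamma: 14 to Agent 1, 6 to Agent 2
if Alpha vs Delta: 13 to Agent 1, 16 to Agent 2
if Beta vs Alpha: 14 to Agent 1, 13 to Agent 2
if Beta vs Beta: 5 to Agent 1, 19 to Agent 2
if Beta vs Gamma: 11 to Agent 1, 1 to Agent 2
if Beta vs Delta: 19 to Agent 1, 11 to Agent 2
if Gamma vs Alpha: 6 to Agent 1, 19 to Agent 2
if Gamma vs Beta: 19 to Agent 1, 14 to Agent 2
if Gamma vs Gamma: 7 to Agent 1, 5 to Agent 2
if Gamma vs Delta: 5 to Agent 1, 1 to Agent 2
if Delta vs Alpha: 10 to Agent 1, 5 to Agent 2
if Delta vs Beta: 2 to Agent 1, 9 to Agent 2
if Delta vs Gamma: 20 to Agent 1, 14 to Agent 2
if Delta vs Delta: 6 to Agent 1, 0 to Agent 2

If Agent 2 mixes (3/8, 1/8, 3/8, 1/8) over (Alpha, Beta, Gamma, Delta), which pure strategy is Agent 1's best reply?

Alpha

Agent 1's best reply maximizes expected payoff against the mix.
Alpha: (3/8)·19 + (1/8)·0 + (3/8)·14 + (1/8)·13 = 14
Beta: (3/8)·14 + (1/8)·5 + (3/8)·11 + (1/8)·19 = 99/8
Gamma: (3/8)·6 + (1/8)·19 + (3/8)·7 + (1/8)·5 = 63/8
Delta: (3/8)·10 + (1/8)·2 + (3/8)·20 + (1/8)·6 = 49/4
Highest expected payoff is 14, from Alpha.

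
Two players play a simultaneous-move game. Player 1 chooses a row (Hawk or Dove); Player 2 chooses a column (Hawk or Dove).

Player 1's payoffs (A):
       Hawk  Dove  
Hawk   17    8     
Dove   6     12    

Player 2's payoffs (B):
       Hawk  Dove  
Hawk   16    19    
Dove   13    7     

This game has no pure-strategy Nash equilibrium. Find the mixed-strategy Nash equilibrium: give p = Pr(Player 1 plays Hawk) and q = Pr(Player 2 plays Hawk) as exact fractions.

p = 2/3, q = 4/15

Each player's mixing probability is pinned down by making the *other* player indifferent.
Player 2 indifferent between Hawk and Dove: p·16 + (1−p)·13 = p·19 + (1−p)·7 ⟹ 13 + 3p = 7 + 12p ⟹ p = 2/3.
Player 1 indifferent between Hawk and Dove: q·17 + (1−q)·8 = q·6 + (1−q)·12 ⟹ 8 + 9q = 12 + (-6)q ⟹ q = 4/15.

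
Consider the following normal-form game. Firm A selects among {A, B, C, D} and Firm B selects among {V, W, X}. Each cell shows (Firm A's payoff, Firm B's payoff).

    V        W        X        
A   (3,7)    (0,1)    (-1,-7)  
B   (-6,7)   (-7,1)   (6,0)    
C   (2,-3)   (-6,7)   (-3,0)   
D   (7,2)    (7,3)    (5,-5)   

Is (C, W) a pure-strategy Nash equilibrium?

Holding Firm B at W: Firm A gets -6 from C but could get 7 by switching to D. Firm A has a profitable deviation.

No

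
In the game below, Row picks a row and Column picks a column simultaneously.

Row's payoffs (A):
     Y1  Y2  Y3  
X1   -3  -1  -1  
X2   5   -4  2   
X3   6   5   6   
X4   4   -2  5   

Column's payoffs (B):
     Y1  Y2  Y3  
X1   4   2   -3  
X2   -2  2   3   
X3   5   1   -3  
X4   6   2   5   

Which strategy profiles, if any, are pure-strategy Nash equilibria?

Find each player's best response to every opponent strategy; NE are the intersections.
Row's best responses — vs Y1: X3 (payoff 6); vs Y2: X3 (payoff 5); vs Y3: X3 (payoff 6).
Column's best responses — vs X1: Y1 (payoff 4); vs X2: Y3 (payoff 3); vs X3: Y1 (payoff 5); vs X4: Y1 (payoff 6).
The only mutual best response is (X3, Y1); neither player gains by switching there.

(X3, Y1)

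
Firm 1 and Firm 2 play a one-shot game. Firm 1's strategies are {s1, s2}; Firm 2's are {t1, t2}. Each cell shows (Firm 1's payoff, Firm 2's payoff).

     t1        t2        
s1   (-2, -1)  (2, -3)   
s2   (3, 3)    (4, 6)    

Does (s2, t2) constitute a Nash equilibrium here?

Yes

Holding Firm 2 at t2: Firm 1 gets 4 from s2, versus 2 from s1. No profitable deviation for Firm 1.
Holding Firm 1 at s2: Firm 2 gets 6 from t2, versus 3 from t1. No profitable deviation for Firm 2 either.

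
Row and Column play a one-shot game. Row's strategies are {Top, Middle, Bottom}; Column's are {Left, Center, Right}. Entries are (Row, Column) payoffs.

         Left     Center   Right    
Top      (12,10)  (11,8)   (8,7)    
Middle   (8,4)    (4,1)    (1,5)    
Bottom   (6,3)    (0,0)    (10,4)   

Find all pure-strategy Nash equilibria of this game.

(Top, Left) and (Bottom, Right)

Check mutual best responses: a cell is a NE iff neither player can gain by unilaterally deviating.
Row's best responses — vs Left: Top (payoff 12); vs Center: Top (payoff 11); vs Right: Bottom (payoff 10).
Column's best responses — vs Top: Left (payoff 10); vs Middle: Right (payoff 5); vs Bottom: Right (payoff 4).
Mutual best responses occur at (Top, Left) and (Bottom, Right); at each, neither player gains by switching.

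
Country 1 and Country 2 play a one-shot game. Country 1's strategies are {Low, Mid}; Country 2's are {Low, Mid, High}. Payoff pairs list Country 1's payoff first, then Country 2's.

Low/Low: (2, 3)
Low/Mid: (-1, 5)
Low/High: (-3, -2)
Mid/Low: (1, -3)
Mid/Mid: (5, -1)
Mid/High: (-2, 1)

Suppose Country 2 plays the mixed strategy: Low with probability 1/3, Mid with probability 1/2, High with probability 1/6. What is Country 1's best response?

Compute Country 1's expected payoff from each pure strategy against the given mix.
Low: (1/3)·2 + (1/2)·(-1) + (1/6)·(-3) = -1/3
Mid: (1/3)·1 + (1/2)·5 + (1/6)·(-2) = 5/2
Highest expected payoff is 5/2, from Mid.

Mid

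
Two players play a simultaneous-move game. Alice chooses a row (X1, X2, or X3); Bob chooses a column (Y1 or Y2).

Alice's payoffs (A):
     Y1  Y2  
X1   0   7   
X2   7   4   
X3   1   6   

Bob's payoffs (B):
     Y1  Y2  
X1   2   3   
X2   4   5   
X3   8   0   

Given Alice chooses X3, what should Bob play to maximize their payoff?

Y1

With Alice fixed at X3, Bob's payoffs are: Y1 → 8, Y2 → 0.
The maximum is 8, achieved by Y1.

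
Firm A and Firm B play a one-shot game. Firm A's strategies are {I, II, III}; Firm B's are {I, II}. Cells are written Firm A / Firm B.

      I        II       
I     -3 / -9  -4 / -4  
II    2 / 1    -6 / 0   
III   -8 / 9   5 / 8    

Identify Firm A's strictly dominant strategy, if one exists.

No strictly dominant strategy

A strategy is strictly dominant if it gives Firm A a strictly higher payoff than every other strategy, against every choice by the opponent.
I is not dominant: against I, II gives 2 > -3.
II is not dominant: against II, I gives -4 > -6.
III is not dominant: against I, I gives -3 > -8.
No single strategy is best against every opponent action.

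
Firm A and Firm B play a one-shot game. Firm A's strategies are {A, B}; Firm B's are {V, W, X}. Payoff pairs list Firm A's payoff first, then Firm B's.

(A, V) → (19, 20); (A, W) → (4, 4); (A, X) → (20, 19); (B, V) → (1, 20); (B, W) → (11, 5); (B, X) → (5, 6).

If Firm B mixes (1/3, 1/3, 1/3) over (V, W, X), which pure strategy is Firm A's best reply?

A

Compute Firm A's expected payoff from each pure strategy against the given mix.
A: (1/3)·19 + (1/3)·4 + (1/3)·20 = 43/3
B: (1/3)·1 + (1/3)·11 + (1/3)·5 = 17/3
Highest expected payoff is 43/3, from A.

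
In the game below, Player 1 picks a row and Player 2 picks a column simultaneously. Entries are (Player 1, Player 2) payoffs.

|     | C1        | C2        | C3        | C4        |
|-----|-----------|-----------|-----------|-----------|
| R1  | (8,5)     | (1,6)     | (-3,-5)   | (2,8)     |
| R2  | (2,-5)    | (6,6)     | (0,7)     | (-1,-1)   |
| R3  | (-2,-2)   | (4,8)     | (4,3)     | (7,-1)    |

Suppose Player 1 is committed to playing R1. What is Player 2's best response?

With Player 1 fixed at R1, Player 2's payoffs are: C1 → 5, C2 → 6, C3 → -5, C4 → 8.
The maximum is 8, achieved by C4.

C4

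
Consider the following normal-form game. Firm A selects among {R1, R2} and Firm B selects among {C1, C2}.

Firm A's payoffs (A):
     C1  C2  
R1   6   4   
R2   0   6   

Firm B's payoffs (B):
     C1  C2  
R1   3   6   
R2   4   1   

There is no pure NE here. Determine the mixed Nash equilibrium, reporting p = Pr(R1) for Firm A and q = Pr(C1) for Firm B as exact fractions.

Each player's mixing probability is pinned down by making the *other* player indifferent.
Firm B indifferent between C1 and C2: p·3 + (1−p)·4 = p·6 + (1−p)·1 ⟹ 4 + (-1)p = 1 + 5p ⟹ p = 1/2.
Firm A indifferent between R1 and R2: q·6 + (1−q)·4 = q·0 + (1−q)·6 ⟹ 4 + 2q = 6 + (-6)q ⟹ q = 1/4.

p = 1/2, q = 1/4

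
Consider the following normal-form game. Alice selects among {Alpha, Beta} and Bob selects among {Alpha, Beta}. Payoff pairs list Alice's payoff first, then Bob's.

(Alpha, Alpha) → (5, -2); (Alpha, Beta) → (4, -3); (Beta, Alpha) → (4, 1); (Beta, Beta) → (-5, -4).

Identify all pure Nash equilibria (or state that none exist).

Find each player's best response to every opponent strategy; NE are the intersections.
Alice's best responses — vs Alpha: Alpha (payoff 5); vs Beta: Alpha (payoff 4).
Bob's best responses — vs Alpha: Alpha (payoff -2); vs Beta: Alpha (payoff 1).
The only mutual best response is (Alpha, Alpha); neither player gains by switching there.

(Alpha, Alpha)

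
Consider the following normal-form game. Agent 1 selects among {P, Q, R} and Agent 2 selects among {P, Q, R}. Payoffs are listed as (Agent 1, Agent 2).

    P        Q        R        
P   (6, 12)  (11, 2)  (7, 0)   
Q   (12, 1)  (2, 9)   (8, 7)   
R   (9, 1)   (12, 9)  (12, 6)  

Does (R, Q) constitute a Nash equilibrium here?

Yes

Holding Agent 2 at Q: Agent 1 gets 12 from R, versus 11 from P, 2 from Q. No profitable deviation for Agent 1.
Holding Agent 1 at R: Agent 2 gets 9 from Q, versus 1 from P, 6 from R. No profitable deviation for Agent 2 either.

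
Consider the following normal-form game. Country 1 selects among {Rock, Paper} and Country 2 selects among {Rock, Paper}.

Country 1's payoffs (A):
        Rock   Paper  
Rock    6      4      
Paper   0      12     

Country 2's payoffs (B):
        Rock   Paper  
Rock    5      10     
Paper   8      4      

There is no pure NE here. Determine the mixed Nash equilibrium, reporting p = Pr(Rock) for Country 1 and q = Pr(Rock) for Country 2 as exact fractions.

p = 4/9, q = 4/7

In a mixed NE each player is indifferent between their pure strategies, so the opponent's mix sets the indifference.
Country 2 indifferent between Rock and Paper: p·5 + (1−p)·8 = p·10 + (1−p)·4 ⟹ 8 + (-3)p = 4 + 6p ⟹ p = 4/9.
Country 1 indifferent between Rock and Paper: q·6 + (1−q)·4 = q·0 + (1−q)·12 ⟹ 4 + 2q = 12 + (-12)q ⟹ q = 4/7.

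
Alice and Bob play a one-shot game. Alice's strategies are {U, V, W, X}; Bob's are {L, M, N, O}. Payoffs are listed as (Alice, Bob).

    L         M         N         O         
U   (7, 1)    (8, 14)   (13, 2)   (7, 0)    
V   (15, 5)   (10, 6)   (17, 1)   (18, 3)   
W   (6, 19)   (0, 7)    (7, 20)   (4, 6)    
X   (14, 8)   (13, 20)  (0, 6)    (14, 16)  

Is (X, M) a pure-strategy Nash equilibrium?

Yes

Holding Bob at M: Alice gets 13 from X, versus 8 from U, 10 from V, 0 from W. No profitable deviation for Alice.
Holding Alice at X: Bob gets 20 from M, versus 8 from L, 6 from N, 16 from O. No profitable deviation for Bob either.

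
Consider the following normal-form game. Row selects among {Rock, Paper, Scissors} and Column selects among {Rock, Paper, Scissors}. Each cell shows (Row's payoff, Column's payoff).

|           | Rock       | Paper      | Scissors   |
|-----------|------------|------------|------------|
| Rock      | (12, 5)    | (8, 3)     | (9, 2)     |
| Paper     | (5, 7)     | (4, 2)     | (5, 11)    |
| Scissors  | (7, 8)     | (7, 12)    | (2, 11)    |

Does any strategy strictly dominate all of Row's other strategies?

Rock

Check whether one of Row's strategies beats all alternatives regardless of what the opponent does.
Rock strictly dominates: vs Rock: 12 > each of {5, 7}; vs Paper: 8 > each of {4, 7}; vs Scissors: 9 > each of {5, 2}.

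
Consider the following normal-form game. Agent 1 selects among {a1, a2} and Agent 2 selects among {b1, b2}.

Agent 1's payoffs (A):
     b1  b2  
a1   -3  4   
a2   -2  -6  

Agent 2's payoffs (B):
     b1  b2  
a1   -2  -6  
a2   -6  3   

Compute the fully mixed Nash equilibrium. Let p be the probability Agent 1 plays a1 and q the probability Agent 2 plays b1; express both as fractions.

Each player's mixing probability is pinned down by making the *other* player indifferent.
Agent 2 indifferent between b1 and b2: p·(-2) + (1−p)·(-6) = p·(-6) + (1−p)·3 ⟹ (-6) + 4p = 3 + (-9)p ⟹ p = 9/13.
Agent 1 indifferent between a1 and a2: q·(-3) + (1−q)·4 = q·(-2) + (1−q)·(-6) ⟹ 4 + (-7)q = (-6) + 4q ⟹ q = 10/11.

p = 9/13, q = 10/11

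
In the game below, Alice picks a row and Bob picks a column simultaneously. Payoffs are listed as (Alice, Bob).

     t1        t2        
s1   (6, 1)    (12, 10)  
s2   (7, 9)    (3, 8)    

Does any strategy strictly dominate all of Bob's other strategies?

None

A strategy is strictly dominant if it gives Bob a strictly higher payoff than every other strategy, against every choice by the opponent.
t1 is not dominant: against s1, t2 gives 10 > 1.
t2 is not dominant: against s2, t1 gives 9 > 8.
No single strategy is best against every opponent action.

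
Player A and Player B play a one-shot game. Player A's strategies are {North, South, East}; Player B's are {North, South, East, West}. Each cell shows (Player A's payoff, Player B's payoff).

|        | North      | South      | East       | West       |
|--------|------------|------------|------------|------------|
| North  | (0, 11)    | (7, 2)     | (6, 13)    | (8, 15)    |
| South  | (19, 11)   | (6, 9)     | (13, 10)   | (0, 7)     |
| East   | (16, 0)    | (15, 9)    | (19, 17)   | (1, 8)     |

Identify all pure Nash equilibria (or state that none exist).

Find each player's best response to every opponent strategy; NE are the intersections.
Player A's best responses — vs North: South (payoff 19); vs South: East (payoff 15); vs East: East (payoff 19); vs West: North (payoff 8).
Player B's best responses — vs North: West (payoff 15); vs South: North (payoff 11); vs East: East (payoff 17).
Mutual best responses occur at (North, West), (South, North), and (East, East); at each, neither player gains by switching.

(North, West), (South, North), and (East, East)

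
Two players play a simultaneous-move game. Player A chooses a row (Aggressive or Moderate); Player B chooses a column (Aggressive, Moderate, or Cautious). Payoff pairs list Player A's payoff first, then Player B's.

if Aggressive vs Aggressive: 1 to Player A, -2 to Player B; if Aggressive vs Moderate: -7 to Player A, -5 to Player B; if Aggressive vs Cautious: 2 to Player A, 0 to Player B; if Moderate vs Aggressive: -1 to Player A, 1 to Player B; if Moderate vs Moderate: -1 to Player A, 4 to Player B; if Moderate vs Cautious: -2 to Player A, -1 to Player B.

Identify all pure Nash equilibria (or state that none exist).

(Aggressive, Cautious) and (Moderate, Moderate)

Find each player's best response to every opponent strategy; NE are the intersections.
Player A's best responses — vs Aggressive: Aggressive (payoff 1); vs Moderate: Moderate (payoff -1); vs Cautious: Aggressive (payoff 2).
Player B's best responses — vs Aggressive: Cautious (payoff 0); vs Moderate: Moderate (payoff 4).
Mutual best responses occur at (Aggressive, Cautious) and (Moderate, Moderate); at each, neither player gains by switching.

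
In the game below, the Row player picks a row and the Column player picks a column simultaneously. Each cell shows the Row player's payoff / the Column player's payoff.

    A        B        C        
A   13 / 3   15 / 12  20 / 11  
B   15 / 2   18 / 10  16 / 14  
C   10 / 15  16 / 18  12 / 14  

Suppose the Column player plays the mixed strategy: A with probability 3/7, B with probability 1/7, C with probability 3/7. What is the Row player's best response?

The Row player's best reply maximizes expected payoff against the mix.
A: (3/7)·13 + (1/7)·15 + (3/7)·20 = 114/7
B: (3/7)·15 + (1/7)·18 + (3/7)·16 = 111/7
C: (3/7)·10 + (1/7)·16 + (3/7)·12 = 82/7
Highest expected payoff is 114/7, from A.

A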